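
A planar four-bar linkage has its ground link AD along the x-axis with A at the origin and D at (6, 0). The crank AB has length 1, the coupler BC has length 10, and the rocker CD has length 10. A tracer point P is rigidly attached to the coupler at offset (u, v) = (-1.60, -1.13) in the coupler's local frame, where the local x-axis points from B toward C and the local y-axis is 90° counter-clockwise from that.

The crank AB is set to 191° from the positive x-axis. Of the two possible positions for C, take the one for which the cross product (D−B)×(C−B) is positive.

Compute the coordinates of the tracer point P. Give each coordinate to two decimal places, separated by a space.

-0.43 -2.07

A=(0,0), D=(6.00,0)
B = A + 1.00·(cos191°, sin191°) = (-0.9816, -0.1908)
|BD| = 6.9842
circle(B,10.00) ∩ circle(D,10.00): a=3.4921, h=9.3704
  candidates: C₊=(2.2532,9.2715) cross=65.445; C₋=(2.7652,-9.4623) cross=-65.445
  mode + wants cross > 0 → take C=(2.2532,9.2715) (cross=65.445)
ex = (C−B)/|BC| = (0.3235,0.9462); ey = (-0.9462,0.3235)
P = B + -1.60·ex + -1.13·ey = (-0.4300,-2.0703)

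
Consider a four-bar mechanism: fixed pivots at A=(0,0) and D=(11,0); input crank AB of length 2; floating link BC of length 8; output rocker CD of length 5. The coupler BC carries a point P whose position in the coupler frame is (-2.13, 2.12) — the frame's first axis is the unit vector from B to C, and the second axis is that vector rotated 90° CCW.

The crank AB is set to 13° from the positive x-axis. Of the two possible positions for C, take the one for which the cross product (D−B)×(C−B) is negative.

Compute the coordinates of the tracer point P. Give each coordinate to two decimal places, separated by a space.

A=(0,0), D=(11.00,0)
B = A + 2.00·(cos13°, sin13°) = (1.9487, 0.4499)
|BD| = 9.0624
circle(B,8.00) ∩ circle(D,5.00): a=6.6830, h=4.3975
  candidates: C₊=(8.8418,4.5102) cross=39.852; C₋=(8.4051,-4.2740) cross=-39.852
  mode - wants cross < 0 → take C=(8.4051,-4.2740) (cross=-39.852)
ex = (C−B)/|BC| = (0.8071,-0.5905); ey = (0.5905,0.8071)
P = B + -2.13·ex + 2.12·ey = (1.4815,3.4186)

1.48 3.42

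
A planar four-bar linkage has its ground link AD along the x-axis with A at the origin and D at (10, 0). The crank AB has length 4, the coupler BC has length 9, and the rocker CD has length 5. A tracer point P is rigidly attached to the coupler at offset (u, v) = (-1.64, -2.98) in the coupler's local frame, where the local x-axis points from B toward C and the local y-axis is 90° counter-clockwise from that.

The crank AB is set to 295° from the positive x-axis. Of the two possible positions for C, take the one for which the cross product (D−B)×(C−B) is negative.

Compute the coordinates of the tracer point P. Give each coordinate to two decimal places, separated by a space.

A=(0,0), D=(10.00,0)
B = A + 4.00·(cos295°, sin295°) = (1.6905, -3.6252)
|BD| = 9.0659
circle(B,9.00) ∩ circle(D,5.00): a=7.6214, h=4.7868
  candidates: C₊=(6.7619,3.8098) cross=43.397; C₋=(10.5902,-4.9650) cross=-43.397
  mode - wants cross < 0 → take C=(10.5902,-4.9650) (cross=-43.397)
ex = (C−B)/|BC| = (0.9889,-0.1489); ey = (0.1489,0.9889)
P = B + -1.64·ex + -2.98·ey = (-0.3749,-6.3279)

-0.37 -6.33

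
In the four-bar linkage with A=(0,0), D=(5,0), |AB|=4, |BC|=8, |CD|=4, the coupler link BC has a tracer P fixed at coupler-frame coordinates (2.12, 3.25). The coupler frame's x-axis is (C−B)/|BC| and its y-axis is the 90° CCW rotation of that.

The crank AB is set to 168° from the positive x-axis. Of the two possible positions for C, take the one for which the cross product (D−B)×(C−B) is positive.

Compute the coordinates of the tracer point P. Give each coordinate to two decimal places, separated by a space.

A=(0,0), D=(5.00,0)
B = A + 4.00·(cos168°, sin168°) = (-3.9126, 0.8316)
|BD| = 8.9513
circle(B,8.00) ∩ circle(D,4.00): a=7.1568, h=3.5749
  candidates: C₊=(3.5454,3.7261) cross=32.000; C₋=(2.8811,-3.3927) cross=-32.000
  mode + wants cross > 0 → take C=(3.5454,3.7261) (cross=32.000)
ex = (C−B)/|BC| = (0.9323,0.3618); ey = (-0.3618,0.9323)
P = B + 2.12·ex + 3.25·ey = (-3.1121,4.6285)

-3.11 4.63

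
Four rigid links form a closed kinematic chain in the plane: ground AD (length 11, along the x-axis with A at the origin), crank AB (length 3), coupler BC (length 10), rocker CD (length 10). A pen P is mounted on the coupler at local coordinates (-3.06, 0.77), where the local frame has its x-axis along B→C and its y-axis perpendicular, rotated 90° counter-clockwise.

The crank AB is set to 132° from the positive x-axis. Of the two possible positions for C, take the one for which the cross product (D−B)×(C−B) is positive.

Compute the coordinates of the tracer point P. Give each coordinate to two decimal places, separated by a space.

-4.87 0.90

A=(0,0), D=(11.00,0)
B = A + 3.00·(cos132°, sin132°) = (-2.0074, 2.2294)
|BD| = 13.1971
circle(B,10.00) ∩ circle(D,10.00): a=6.5985, h=7.5139
  candidates: C₊=(5.7657,8.5207) cross=99.162; C₋=(3.2269,-6.2912) cross=-99.162
  mode + wants cross > 0 → take C=(5.7657,8.5207) (cross=99.162)
ex = (C−B)/|BC| = (0.7773,0.6291); ey = (-0.6291,0.7773)
P = B + -3.06·ex + 0.77·ey = (-4.8704,0.9028)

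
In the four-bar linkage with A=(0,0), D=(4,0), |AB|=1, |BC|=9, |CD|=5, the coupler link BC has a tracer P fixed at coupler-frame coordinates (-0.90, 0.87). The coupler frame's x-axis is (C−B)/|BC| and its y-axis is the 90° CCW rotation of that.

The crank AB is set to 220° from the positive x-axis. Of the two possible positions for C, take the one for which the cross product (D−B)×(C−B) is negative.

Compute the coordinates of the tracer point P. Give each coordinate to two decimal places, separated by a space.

-1.39 0.44

A=(0,0), D=(4.00,0)
B = A + 1.00·(cos220°, sin220°) = (-0.7660, -0.6428)
|BD| = 4.8092
circle(B,9.00) ∩ circle(D,5.00): a=8.2268, h=3.6497
  candidates: C₊=(6.8991,4.0737) cross=17.552; C₋=(7.8747,-3.1601) cross=-17.552
  mode - wants cross < 0 → take C=(7.8747,-3.1601) (cross=-17.552)
ex = (C−B)/|BC| = (0.9601,-0.2797); ey = (0.2797,0.9601)
P = B + -0.90·ex + 0.87·ey = (-1.3868,0.4442)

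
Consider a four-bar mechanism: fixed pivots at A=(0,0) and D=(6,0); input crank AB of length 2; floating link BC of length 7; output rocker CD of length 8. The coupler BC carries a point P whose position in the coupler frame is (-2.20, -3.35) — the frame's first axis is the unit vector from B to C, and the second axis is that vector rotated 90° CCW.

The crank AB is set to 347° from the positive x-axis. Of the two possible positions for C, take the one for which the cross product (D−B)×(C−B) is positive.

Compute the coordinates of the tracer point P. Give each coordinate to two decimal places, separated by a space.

5.47 -2.37

A=(0,0), D=(6.00,0)
B = A + 2.00·(cos347°, sin347°) = (1.9487, -0.4499)
|BD| = 4.0762
circle(B,7.00) ∩ circle(D,8.00): a=0.1981, h=6.9972
  candidates: C₊=(1.3733,6.5264) cross=28.522; C₋=(2.9180,-7.3825) cross=-28.522
  mode + wants cross > 0 → take C=(1.3733,6.5264) (cross=28.522)
ex = (C−B)/|BC| = (-0.0822,0.9966); ey = (-0.9966,-0.0822)
P = B + -2.20·ex + -3.35·ey = (5.4682,-2.3671)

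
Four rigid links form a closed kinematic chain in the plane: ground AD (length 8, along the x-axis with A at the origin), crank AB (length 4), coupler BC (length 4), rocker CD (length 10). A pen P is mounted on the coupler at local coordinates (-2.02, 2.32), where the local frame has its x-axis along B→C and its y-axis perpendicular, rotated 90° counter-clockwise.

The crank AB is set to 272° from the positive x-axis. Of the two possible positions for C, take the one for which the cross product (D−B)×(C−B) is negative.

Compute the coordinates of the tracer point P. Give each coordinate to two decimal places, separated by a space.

A=(0,0), D=(8.00,0)
B = A + 4.00·(cos272°, sin272°) = (0.1396, -3.9976)
|BD| = 8.8185
circle(B,4.00) ∩ circle(D,10.00): a=-0.3534, h=3.9844
  candidates: C₊=(-1.9816,-0.6063) cross=35.136; C₋=(1.6307,-7.7092) cross=-35.136
  mode - wants cross < 0 → take C=(1.6307,-7.7092) (cross=-35.136)
ex = (C−B)/|BC| = (0.3728,-0.9279); ey = (0.9279,0.3728)
P = B + -2.02·ex + 2.32·ey = (1.5393,-1.2583)

1.54 -1.26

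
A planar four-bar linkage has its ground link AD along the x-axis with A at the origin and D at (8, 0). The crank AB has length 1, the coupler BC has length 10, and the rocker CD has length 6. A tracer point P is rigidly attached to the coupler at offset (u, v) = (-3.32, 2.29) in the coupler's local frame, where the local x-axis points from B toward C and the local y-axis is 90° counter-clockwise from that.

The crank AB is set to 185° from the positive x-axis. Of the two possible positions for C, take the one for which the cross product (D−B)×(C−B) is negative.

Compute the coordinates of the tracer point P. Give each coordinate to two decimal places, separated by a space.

-2.35 3.71

A=(0,0), D=(8.00,0)
B = A + 1.00·(cos185°, sin185°) = (-0.9962, -0.0872)
|BD| = 8.9966
circle(B,10.00) ∩ circle(D,6.00): a=8.0552, h=5.9257
  candidates: C₊=(7.0012,5.9163) cross=53.311; C₋=(7.1160,-5.9345) cross=-53.311
  mode - wants cross < 0 → take C=(7.1160,-5.9345) (cross=-53.311)
ex = (C−B)/|BC| = (0.8112,-0.5847); ey = (0.5847,0.8112)
P = B + -3.32·ex + 2.29·ey = (-2.3504,3.7119)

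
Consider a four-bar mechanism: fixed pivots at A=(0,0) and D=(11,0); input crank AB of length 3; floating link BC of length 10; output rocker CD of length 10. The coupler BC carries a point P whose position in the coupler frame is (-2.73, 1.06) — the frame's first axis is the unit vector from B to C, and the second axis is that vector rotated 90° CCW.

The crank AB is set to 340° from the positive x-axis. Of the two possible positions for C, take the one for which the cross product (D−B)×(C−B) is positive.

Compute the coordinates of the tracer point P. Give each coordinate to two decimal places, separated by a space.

A=(0,0), D=(11.00,0)
B = A + 3.00·(cos340°, sin340°) = (2.8191, -1.0261)
|BD| = 8.2450
circle(B,10.00) ∩ circle(D,10.00): a=4.1225, h=9.1107
  candidates: C₊=(5.7757,8.5269) cross=75.118; C₋=(8.0433,-9.5529) cross=-75.118
  mode + wants cross > 0 → take C=(5.7757,8.5269) (cross=75.118)
ex = (C−B)/|BC| = (0.2957,0.9553); ey = (-0.9553,0.2957)
P = B + -2.73·ex + 1.06·ey = (0.9993,-3.3206)

1.00 -3.32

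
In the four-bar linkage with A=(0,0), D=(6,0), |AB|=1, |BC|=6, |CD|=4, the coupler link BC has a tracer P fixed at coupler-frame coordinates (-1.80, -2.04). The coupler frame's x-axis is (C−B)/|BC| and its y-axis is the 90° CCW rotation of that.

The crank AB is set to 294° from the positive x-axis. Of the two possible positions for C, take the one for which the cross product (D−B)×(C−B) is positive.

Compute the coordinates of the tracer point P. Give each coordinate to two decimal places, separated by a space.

A=(0,0), D=(6.00,0)
B = A + 1.00·(cos294°, sin294°) = (0.4067, -0.9135)
|BD| = 5.6674
circle(B,6.00) ∩ circle(D,4.00): a=4.5982, h=3.8545
  candidates: C₊=(4.3235,3.6317) cross=21.845; C₋=(5.5661,-3.9764) cross=-21.845
  mode + wants cross > 0 → take C=(4.3235,3.6317) (cross=21.845)
ex = (C−B)/|BC| = (0.6528,0.7575); ey = (-0.7575,0.6528)
P = B + -1.80·ex + -2.04·ey = (0.7771,-3.6088)

0.78 -3.61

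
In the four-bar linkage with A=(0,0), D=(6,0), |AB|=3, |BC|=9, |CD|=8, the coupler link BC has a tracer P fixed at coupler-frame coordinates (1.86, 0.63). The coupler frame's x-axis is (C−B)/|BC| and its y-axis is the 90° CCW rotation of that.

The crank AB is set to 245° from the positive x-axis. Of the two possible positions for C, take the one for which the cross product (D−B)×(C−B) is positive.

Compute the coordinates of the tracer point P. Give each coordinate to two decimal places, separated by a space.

-1.46 -0.76

A=(0,0), D=(6.00,0)
B = A + 3.00·(cos245°, sin245°) = (-1.2679, -2.7189)
|BD| = 7.7598
circle(B,9.00) ∩ circle(D,8.00): a=4.9753, h=7.4998
  candidates: C₊=(0.7642,6.0487) cross=58.197; C₋=(6.0198,-8.0000) cross=-58.197
  mode + wants cross > 0 → take C=(0.7642,6.0487) (cross=58.197)
ex = (C−B)/|BC| = (0.2258,0.9742); ey = (-0.9742,0.2258)
P = B + 1.86·ex + 0.63·ey = (-1.4616,-0.7647)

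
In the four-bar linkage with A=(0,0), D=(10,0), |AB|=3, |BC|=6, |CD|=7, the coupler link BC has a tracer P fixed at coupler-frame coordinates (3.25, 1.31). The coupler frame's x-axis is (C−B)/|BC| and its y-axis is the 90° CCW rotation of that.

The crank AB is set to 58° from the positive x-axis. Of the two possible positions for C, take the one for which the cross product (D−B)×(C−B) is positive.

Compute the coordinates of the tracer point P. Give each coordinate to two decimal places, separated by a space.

A=(0,0), D=(10.00,0)
B = A + 3.00·(cos58°, sin58°) = (1.5898, 2.5441)
|BD| = 8.7866
circle(B,6.00) ∩ circle(D,7.00): a=3.6536, h=4.7594
  candidates: C₊=(6.4649,6.0418) cross=41.819; C₋=(3.7087,-3.0692) cross=-41.819
  mode + wants cross > 0 → take C=(6.4649,6.0418) (cross=41.819)
ex = (C−B)/|BC| = (0.8125,0.5829); ey = (-0.5829,0.8125)
P = B + 3.25·ex + 1.31·ey = (3.4668,5.5031)

3.47 5.50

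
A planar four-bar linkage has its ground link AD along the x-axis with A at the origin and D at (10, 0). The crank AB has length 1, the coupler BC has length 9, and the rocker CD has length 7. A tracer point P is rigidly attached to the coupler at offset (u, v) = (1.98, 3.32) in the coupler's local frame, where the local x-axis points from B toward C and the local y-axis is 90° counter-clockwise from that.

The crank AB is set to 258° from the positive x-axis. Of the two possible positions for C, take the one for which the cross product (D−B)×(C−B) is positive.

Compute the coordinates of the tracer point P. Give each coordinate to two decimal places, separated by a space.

-1.32 2.73

A=(0,0), D=(10.00,0)
B = A + 1.00·(cos258°, sin258°) = (-0.2079, -0.9781)
|BD| = 10.2547
circle(B,9.00) ∩ circle(D,7.00): a=6.6876, h=6.0230
  candidates: C₊=(5.8747,5.6552) cross=61.763; C₋=(7.0237,-6.3357) cross=-61.763
  mode + wants cross > 0 → take C=(5.8747,5.6552) (cross=61.763)
ex = (C−B)/|BC| = (0.6758,0.7370); ey = (-0.7370,0.6758)
P = B + 1.98·ex + 3.32·ey = (-1.3167,2.7250)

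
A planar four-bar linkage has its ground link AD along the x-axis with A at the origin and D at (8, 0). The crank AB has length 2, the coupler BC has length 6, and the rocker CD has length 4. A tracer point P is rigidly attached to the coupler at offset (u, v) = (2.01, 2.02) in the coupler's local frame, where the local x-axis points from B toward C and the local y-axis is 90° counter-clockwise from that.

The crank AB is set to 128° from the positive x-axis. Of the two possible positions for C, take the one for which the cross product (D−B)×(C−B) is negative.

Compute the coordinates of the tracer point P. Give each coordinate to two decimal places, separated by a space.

A=(0,0), D=(8.00,0)
B = A + 2.00·(cos128°, sin128°) = (-1.2313, 1.5760)
|BD| = 9.3649
circle(B,6.00) ∩ circle(D,4.00): a=5.7503, h=1.7130
  candidates: C₊=(4.7252,2.2969) cross=16.042; C₋=(4.1486,-1.0803) cross=-16.042
  mode - wants cross < 0 → take C=(4.1486,-1.0803) (cross=-16.042)
ex = (C−B)/|BC| = (0.8967,-0.4427); ey = (0.4427,0.8967)
P = B + 2.01·ex + 2.02·ey = (1.4653,2.4974)

1.47 2.50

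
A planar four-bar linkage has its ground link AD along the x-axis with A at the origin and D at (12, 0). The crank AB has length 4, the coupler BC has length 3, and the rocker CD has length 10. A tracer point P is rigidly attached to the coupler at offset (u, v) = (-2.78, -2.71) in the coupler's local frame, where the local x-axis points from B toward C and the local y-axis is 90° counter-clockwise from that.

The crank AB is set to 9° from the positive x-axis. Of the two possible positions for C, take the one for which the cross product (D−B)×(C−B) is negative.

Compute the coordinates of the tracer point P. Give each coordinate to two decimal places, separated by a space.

A=(0,0), D=(12.00,0)
B = A + 4.00·(cos9°, sin9°) = (3.9508, 0.6257)
|BD| = 8.0735
circle(B,3.00) ∩ circle(D,10.00): a=-1.5989, h=2.5384
  candidates: C₊=(2.5534,3.2804) cross=20.494; C₋=(2.1599,-1.7811) cross=-20.494
  mode - wants cross < 0 → take C=(2.1599,-1.7811) (cross=-20.494)
ex = (C−B)/|BC| = (-0.5970,-0.8023); ey = (0.8023,-0.5970)
P = B + -2.78·ex + -2.71·ey = (3.4361,4.4738)

3.44 4.47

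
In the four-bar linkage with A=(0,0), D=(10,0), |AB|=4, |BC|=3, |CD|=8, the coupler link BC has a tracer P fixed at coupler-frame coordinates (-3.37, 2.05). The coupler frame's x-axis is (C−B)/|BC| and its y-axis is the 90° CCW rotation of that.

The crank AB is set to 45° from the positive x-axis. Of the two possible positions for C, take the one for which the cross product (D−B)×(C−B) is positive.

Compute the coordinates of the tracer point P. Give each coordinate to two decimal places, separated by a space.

-0.53 0.76

A=(0,0), D=(10.00,0)
B = A + 4.00·(cos45°, sin45°) = (2.8284, 2.8284)
|BD| = 7.7092
circle(B,3.00) ∩ circle(D,8.00): a=0.2874, h=2.9862
  candidates: C₊=(4.1914,5.5009) cross=23.021; C₋=(2.0002,-0.0550) cross=-23.021
  mode + wants cross > 0 → take C=(4.1914,5.5009) (cross=23.021)
ex = (C−B)/|BC| = (0.4543,0.8908); ey = (-0.8908,0.4543)
P = B + -3.37·ex + 2.05·ey = (-0.5289,0.7577)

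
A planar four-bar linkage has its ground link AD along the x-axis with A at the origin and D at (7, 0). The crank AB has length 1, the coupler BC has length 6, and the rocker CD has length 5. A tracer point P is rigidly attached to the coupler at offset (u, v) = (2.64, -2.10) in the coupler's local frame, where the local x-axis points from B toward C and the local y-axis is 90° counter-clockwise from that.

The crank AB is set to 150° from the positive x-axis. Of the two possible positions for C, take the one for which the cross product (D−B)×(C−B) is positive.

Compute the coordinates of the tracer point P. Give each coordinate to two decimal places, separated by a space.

A=(0,0), D=(7.00,0)
B = A + 1.00·(cos150°, sin150°) = (-0.8660, 0.5000)
|BD| = 7.8819
circle(B,6.00) ∩ circle(D,5.00): a=4.6388, h=3.8055
  candidates: C₊=(4.0048,4.0036) cross=29.995; C₋=(3.5220,-3.5921) cross=-29.995
  mode + wants cross > 0 → take C=(4.0048,4.0036) (cross=29.995)
ex = (C−B)/|BC| = (0.8118,0.5839); ey = (-0.5839,0.8118)
P = B + 2.64·ex + -2.10·ey = (2.5034,0.3368)

2.50 0.34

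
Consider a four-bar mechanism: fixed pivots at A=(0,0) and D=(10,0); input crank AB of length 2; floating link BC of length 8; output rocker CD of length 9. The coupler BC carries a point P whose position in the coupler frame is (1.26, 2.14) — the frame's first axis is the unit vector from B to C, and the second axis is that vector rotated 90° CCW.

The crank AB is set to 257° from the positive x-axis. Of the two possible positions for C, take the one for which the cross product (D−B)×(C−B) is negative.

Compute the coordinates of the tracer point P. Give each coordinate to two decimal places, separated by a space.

1.96 -1.33

A=(0,0), D=(10.00,0)
B = A + 2.00·(cos257°, sin257°) = (-0.4499, -1.9487)
|BD| = 10.6301
circle(B,8.00) ∩ circle(D,9.00): a=4.5154, h=6.6039
  candidates: C₊=(2.7783,5.3710) cross=70.199; C₋=(5.1996,-7.6129) cross=-70.199
  mode - wants cross < 0 → take C=(5.1996,-7.6129) (cross=-70.199)
ex = (C−B)/|BC| = (0.7062,-0.7080); ey = (0.7080,0.7062)
P = B + 1.26·ex + 2.14·ey = (1.9551,-1.3296)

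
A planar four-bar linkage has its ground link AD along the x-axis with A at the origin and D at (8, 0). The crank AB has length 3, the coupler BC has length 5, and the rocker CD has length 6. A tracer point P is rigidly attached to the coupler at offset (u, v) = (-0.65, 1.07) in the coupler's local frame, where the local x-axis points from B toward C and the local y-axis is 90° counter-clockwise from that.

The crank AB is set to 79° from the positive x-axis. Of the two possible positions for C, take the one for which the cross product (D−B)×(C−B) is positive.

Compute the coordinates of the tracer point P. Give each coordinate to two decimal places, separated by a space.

A=(0,0), D=(8.00,0)
B = A + 3.00·(cos79°, sin79°) = (0.5724, 2.9449)
|BD| = 7.9901
circle(B,5.00) ∩ circle(D,6.00): a=3.3067, h=3.7505
  candidates: C₊=(5.0286,5.2126) cross=29.966; C₋=(2.2640,-1.7603) cross=-29.966
  mode + wants cross > 0 → take C=(5.0286,5.2126) (cross=29.966)
ex = (C−B)/|BC| = (0.8912,0.4535); ey = (-0.4535,0.8912)
P = B + -0.65·ex + 1.07·ey = (-0.4922,3.6037)

-0.49 3.60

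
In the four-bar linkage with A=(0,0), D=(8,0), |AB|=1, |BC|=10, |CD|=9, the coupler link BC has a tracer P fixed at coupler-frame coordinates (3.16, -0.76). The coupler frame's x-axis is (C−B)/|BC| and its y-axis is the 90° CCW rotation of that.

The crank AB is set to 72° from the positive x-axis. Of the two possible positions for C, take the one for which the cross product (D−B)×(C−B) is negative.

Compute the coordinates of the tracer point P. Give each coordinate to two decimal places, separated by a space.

A=(0,0), D=(8.00,0)
B = A + 1.00·(cos72°, sin72°) = (0.3090, 0.9511)
|BD| = 7.7496
circle(B,10.00) ∩ circle(D,9.00): a=5.1007, h=8.6014
  candidates: C₊=(6.4267,8.8614) cross=66.657; C₋=(4.3155,-8.2113) cross=-66.657
  mode - wants cross < 0 → take C=(4.3155,-8.2113) (cross=-66.657)
ex = (C−B)/|BC| = (0.4007,-0.9162); ey = (0.9162,0.4007)
P = B + 3.16·ex + -0.76·ey = (0.8787,-2.2487)

0.88 -2.25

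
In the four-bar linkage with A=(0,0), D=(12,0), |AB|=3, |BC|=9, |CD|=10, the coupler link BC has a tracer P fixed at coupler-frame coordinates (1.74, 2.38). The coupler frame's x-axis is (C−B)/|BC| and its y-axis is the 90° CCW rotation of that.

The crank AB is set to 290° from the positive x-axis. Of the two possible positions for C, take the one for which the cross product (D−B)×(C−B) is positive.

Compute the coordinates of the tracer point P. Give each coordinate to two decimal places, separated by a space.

-0.70 -0.43

A=(0,0), D=(12.00,0)
B = A + 3.00·(cos290°, sin290°) = (1.0261, -2.8191)
|BD| = 11.3302
circle(B,9.00) ∩ circle(D,10.00): a=4.8267, h=7.5963
  candidates: C₊=(3.8109,5.7392) cross=86.068; C₋=(7.5910,-8.9755) cross=-86.068
  mode + wants cross > 0 → take C=(3.8109,5.7392) (cross=86.068)
ex = (C−B)/|BC| = (0.3094,0.9509); ey = (-0.9509,0.3094)
P = B + 1.74·ex + 2.38·ey = (-0.6987,-0.4280)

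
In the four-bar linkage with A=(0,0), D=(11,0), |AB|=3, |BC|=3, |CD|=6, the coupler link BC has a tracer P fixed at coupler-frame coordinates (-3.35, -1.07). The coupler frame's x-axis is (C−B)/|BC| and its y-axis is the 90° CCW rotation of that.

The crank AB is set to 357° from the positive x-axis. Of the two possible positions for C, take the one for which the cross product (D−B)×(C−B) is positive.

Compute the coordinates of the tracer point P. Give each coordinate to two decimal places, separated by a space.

1.15 -3.15

A=(0,0), D=(11.00,0)
B = A + 3.00·(cos357°, sin357°) = (2.9959, -0.1570)
|BD| = 8.0057
circle(B,3.00) ∩ circle(D,6.00): a=2.3165, h=1.9062
  candidates: C₊=(5.2746,1.7943) cross=15.261; C₋=(5.3493,-2.0174) cross=-15.261
  mode + wants cross > 0 → take C=(5.2746,1.7943) (cross=15.261)
ex = (C−B)/|BC| = (0.7596,0.6504); ey = (-0.6504,0.7596)
P = B + -3.35·ex + -1.07·ey = (1.1473,-3.1487)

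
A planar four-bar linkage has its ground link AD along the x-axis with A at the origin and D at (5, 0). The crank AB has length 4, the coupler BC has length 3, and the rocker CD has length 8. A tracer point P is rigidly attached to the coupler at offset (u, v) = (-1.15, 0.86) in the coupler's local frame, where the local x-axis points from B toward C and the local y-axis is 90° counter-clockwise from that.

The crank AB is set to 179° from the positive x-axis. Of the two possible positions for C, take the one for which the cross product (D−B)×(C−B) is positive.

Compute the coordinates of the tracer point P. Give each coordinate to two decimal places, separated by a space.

-5.31 -0.51

A=(0,0), D=(5.00,0)
B = A + 4.00·(cos179°, sin179°) = (-3.9994, 0.0698)
|BD| = 8.9997
circle(B,3.00) ∩ circle(D,8.00): a=1.4442, h=2.6295
  candidates: C₊=(-2.5349,2.6881) cross=23.665; C₋=(-2.5757,-2.5708) cross=-23.665
  mode + wants cross > 0 → take C=(-2.5349,2.6881) (cross=23.665)
ex = (C−B)/|BC| = (0.4882,0.8727); ey = (-0.8727,0.4882)
P = B + -1.15·ex + 0.86·ey = (-5.3114,-0.5140)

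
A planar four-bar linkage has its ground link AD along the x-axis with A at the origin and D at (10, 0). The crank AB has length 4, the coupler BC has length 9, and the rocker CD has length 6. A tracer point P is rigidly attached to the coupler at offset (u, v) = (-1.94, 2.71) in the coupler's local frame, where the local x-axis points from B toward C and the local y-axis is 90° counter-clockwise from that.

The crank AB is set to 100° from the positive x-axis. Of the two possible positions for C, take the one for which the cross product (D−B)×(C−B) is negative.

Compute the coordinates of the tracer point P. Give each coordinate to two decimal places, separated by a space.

A=(0,0), D=(10.00,0)
B = A + 4.00·(cos100°, sin100°) = (-0.6946, 3.9392)
|BD| = 11.3970
circle(B,9.00) ∩ circle(D,6.00): a=7.6727, h=4.7042
  candidates: C₊=(8.1312,5.7015) cross=53.614; C₋=(4.8793,-3.1270) cross=-53.614
  mode - wants cross < 0 → take C=(4.8793,-3.1270) (cross=-53.614)
ex = (C−B)/|BC| = (0.6193,-0.7851); ey = (0.7851,0.6193)
P = B + -1.94·ex + 2.71·ey = (0.2317,7.1408)

0.23 7.14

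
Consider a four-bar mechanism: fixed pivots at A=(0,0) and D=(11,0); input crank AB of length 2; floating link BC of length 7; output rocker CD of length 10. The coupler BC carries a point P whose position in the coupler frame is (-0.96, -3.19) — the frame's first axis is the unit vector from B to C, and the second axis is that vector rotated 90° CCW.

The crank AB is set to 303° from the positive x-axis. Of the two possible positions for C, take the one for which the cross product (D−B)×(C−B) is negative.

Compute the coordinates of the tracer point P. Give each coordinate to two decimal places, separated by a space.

-2.15 -2.47

A=(0,0), D=(11.00,0)
B = A + 2.00·(cos303°, sin303°) = (1.0893, -1.6773)
|BD| = 10.0517
circle(B,7.00) ∩ circle(D,10.00): a=2.4889, h=6.5426
  candidates: C₊=(2.4515,5.1888) cross=65.764; C₋=(4.6351,-7.7128) cross=-65.764
  mode - wants cross < 0 → take C=(4.6351,-7.7128) (cross=-65.764)
ex = (C−B)/|BC| = (0.5065,-0.8622); ey = (0.8622,0.5065)
P = B + -0.96·ex + -3.19·ey = (-2.1475,-2.4655)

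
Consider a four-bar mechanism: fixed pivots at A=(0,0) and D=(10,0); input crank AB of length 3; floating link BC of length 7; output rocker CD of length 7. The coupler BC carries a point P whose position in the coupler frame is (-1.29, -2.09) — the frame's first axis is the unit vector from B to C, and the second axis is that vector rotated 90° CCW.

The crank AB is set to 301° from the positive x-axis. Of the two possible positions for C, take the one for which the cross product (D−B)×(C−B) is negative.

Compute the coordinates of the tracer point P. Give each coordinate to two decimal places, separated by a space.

A=(0,0), D=(10.00,0)
B = A + 3.00·(cos301°, sin301°) = (1.5451, -2.5715)
|BD| = 8.8373
circle(B,7.00) ∩ circle(D,7.00): a=4.4186, h=5.4291
  candidates: C₊=(4.1928,3.9085) cross=47.979; C₋=(7.3523,-6.4800) cross=-47.979
  mode - wants cross < 0 → take C=(7.3523,-6.4800) (cross=-47.979)
ex = (C−B)/|BC| = (0.8296,-0.5584); ey = (0.5584,0.8296)
P = B + -1.29·ex + -2.09·ey = (-0.6920,-3.5851)

-0.69 -3.59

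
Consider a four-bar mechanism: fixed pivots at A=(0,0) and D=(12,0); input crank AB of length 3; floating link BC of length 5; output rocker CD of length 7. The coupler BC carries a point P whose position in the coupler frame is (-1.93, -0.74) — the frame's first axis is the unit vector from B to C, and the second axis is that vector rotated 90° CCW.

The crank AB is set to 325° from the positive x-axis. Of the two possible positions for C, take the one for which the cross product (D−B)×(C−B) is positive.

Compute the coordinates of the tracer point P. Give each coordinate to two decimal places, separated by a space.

1.92 -3.72

A=(0,0), D=(12.00,0)
B = A + 3.00·(cos325°, sin325°) = (2.4575, -1.7207)
|BD| = 9.6964
circle(B,5.00) ∩ circle(D,7.00): a=3.6107, h=3.4588
  candidates: C₊=(5.3970,2.3239) cross=33.538; C₋=(6.6246,-4.4839) cross=-33.538
  mode + wants cross > 0 → take C=(5.3970,2.3239) (cross=33.538)
ex = (C−B)/|BC| = (0.5879,0.8089); ey = (-0.8089,0.5879)
P = B + -1.93·ex + -0.74·ey = (1.9214,-3.7170)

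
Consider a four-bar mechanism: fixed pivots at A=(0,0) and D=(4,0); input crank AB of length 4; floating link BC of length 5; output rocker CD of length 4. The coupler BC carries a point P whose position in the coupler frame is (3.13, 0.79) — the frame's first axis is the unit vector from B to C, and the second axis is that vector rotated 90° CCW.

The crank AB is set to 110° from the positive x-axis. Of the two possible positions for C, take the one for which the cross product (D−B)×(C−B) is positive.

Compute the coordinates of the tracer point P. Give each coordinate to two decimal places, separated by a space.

1.72 4.69

A=(0,0), D=(4.00,0)
B = A + 4.00·(cos110°, sin110°) = (-1.3681, 3.7588)
|BD| = 6.5532
circle(B,5.00) ∩ circle(D,4.00): a=3.9633, h=3.0483
  candidates: C₊=(3.6269,3.9826) cross=19.976; C₋=(0.1300,-1.0115) cross=-19.976
  mode + wants cross > 0 → take C=(3.6269,3.9826) (cross=19.976)
ex = (C−B)/|BC| = (0.9990,0.0448); ey = (-0.0448,0.9990)
P = B + 3.13·ex + 0.79·ey = (1.7234,4.6881)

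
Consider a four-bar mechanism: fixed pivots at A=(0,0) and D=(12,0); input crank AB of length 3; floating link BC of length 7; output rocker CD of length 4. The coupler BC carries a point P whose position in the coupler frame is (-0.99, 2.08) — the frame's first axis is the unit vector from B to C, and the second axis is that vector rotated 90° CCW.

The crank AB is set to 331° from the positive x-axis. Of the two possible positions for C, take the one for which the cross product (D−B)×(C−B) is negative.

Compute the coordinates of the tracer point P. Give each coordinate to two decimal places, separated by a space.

2.14 0.80

A=(0,0), D=(12.00,0)
B = A + 3.00·(cos331°, sin331°) = (2.6239, -1.4544)
|BD| = 9.4883
circle(B,7.00) ∩ circle(D,4.00): a=6.4831, h=2.6399
  candidates: C₊=(8.6257,2.1481) cross=25.048; C₋=(9.4350,-3.0694) cross=-25.048
  mode - wants cross < 0 → take C=(9.4350,-3.0694) (cross=-25.048)
ex = (C−B)/|BC| = (0.9730,-0.2307); ey = (0.2307,0.9730)
P = B + -0.99·ex + 2.08·ey = (2.1404,0.7979)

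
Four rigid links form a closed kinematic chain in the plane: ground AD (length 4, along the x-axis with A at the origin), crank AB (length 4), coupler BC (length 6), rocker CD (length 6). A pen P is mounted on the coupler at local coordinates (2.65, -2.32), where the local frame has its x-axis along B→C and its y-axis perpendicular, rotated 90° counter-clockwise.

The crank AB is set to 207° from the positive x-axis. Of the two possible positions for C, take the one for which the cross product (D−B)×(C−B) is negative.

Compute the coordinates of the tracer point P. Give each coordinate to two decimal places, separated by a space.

A=(0,0), D=(4.00,0)
B = A + 4.00·(cos207°, sin207°) = (-3.5640, -1.8160)
|BD| = 7.7790
circle(B,6.00) ∩ circle(D,6.00): a=3.8895, h=4.5686
  candidates: C₊=(-0.8485,3.5344) cross=35.539; C₋=(1.2845,-5.3503) cross=-35.539
  mode - wants cross < 0 → take C=(1.2845,-5.3503) (cross=-35.539)
ex = (C−B)/|BC| = (0.8081,-0.5891); ey = (0.5891,0.8081)
P = B + 2.65·ex + -2.32·ey = (-2.7892,-5.2517)

-2.79 -5.25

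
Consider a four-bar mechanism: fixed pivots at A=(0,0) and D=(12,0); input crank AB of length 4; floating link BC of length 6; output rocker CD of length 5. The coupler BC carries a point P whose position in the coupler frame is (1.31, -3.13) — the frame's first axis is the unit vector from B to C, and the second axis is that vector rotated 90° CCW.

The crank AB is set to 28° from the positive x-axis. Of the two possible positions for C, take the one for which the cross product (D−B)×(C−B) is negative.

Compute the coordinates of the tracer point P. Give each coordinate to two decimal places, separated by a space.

A=(0,0), D=(12.00,0)
B = A + 4.00·(cos28°, sin28°) = (3.5318, 1.8779)
|BD| = 8.6739
circle(B,6.00) ∩ circle(D,5.00): a=4.9710, h=3.3599
  candidates: C₊=(9.1123,4.0818) cross=29.143; C₋=(7.6575,-2.4785) cross=-29.143
  mode - wants cross < 0 → take C=(7.6575,-2.4785) (cross=-29.143)
ex = (C−B)/|BC| = (0.6876,-0.7261); ey = (0.7261,0.6876)
P = B + 1.31·ex + -3.13·ey = (2.1600,-1.2255)

2.16 -1.23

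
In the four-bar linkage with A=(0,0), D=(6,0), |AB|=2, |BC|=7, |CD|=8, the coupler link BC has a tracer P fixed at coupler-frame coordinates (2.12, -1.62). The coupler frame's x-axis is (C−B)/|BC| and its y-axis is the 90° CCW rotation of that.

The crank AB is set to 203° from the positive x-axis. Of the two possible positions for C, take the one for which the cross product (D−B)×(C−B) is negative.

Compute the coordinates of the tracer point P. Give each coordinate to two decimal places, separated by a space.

-2.14 -3.43

A=(0,0), D=(6.00,0)
B = A + 2.00·(cos203°, sin203°) = (-1.8410, -0.7815)
|BD| = 7.8799
circle(B,7.00) ∩ circle(D,8.00): a=2.9881, h=6.3302
  candidates: C₊=(0.5046,5.8138) cross=49.881; C₋=(1.7602,-6.7841) cross=-49.881
  mode - wants cross < 0 → take C=(1.7602,-6.7841) (cross=-49.881)
ex = (C−B)/|BC| = (0.5145,-0.8575); ey = (0.8575,0.5145)
P = B + 2.12·ex + -1.62·ey = (-2.1395,-3.4328)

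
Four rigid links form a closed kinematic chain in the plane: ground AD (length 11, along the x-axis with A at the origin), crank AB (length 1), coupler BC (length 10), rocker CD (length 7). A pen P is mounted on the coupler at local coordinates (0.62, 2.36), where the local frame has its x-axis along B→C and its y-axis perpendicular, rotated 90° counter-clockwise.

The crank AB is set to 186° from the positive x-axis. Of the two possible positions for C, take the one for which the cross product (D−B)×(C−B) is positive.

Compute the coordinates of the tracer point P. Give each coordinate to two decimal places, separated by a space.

A=(0,0), D=(11.00,0)
B = A + 1.00·(cos186°, sin186°) = (-0.9945, -0.1045)
|BD| = 11.9950
circle(B,10.00) ∩ circle(D,7.00): a=8.1234, h=5.8319
  candidates: C₊=(7.0777,5.7979) cross=69.953; C₋=(7.1794,-5.8654) cross=-69.953
  mode + wants cross > 0 → take C=(7.0777,5.7979) (cross=69.953)
ex = (C−B)/|BC| = (0.8072,0.5902); ey = (-0.5902,0.8072)
P = B + 0.62·ex + 2.36·ey = (-1.8870,2.1665)

-1.89 2.17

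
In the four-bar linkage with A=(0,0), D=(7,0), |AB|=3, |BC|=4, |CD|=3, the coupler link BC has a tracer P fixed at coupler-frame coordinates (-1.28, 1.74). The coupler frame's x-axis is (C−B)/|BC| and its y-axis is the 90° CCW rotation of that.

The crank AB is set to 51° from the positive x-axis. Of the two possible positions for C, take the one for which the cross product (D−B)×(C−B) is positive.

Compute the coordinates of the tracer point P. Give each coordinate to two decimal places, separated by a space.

A=(0,0), D=(7.00,0)
B = A + 3.00·(cos51°, sin51°) = (1.8880, 2.3314)
|BD| = 5.6186
circle(B,4.00) ∩ circle(D,3.00): a=3.4322, h=2.0542
  candidates: C₊=(5.8632,2.7763) cross=11.542; C₋=(4.1584,-0.9618) cross=-11.542
  mode + wants cross > 0 → take C=(5.8632,2.7763) (cross=11.542)
ex = (C−B)/|BC| = (0.9938,0.1112); ey = (-0.1112,0.9938)
P = B + -1.28·ex + 1.74·ey = (0.4224,3.9183)

0.42 3.92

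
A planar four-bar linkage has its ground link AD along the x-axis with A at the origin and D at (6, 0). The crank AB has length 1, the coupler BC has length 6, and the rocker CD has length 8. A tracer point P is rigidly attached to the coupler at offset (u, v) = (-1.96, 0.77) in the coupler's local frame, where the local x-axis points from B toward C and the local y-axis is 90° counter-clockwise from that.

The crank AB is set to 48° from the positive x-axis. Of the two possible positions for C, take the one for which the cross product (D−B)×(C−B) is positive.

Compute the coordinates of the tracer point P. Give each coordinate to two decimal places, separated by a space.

-0.39 -1.08

A=(0,0), D=(6.00,0)
B = A + 1.00·(cos48°, sin48°) = (0.6691, 0.7431)
|BD| = 5.3824
circle(B,6.00) ∩ circle(D,8.00): a=0.0901, h=5.9993
  candidates: C₊=(1.5867,6.6726) cross=32.291; C₋=(-0.0699,-5.2112) cross=-32.291
  mode + wants cross > 0 → take C=(1.5867,6.6726) (cross=32.291)
ex = (C−B)/|BC| = (0.1529,0.9882); ey = (-0.9882,0.1529)
P = B + -1.96·ex + 0.77·ey = (-0.3916,-1.0760)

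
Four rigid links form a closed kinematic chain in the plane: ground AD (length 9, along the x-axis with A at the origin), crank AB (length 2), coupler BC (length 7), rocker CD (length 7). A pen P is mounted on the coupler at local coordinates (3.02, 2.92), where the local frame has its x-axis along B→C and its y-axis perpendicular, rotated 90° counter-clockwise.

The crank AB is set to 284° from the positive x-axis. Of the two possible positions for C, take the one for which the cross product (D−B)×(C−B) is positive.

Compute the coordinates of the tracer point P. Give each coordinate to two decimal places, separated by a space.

A=(0,0), D=(9.00,0)
B = A + 2.00·(cos284°, sin284°) = (0.4838, -1.9406)
|BD| = 8.7345
circle(B,7.00) ∩ circle(D,7.00): a=4.3672, h=5.4706
  candidates: C₊=(3.5265,4.3636) cross=47.783; C₋=(5.9574,-6.3042) cross=-47.783
  mode + wants cross > 0 → take C=(3.5265,4.3636) (cross=47.783)
ex = (C−B)/|BC| = (0.4347,0.9006); ey = (-0.9006,0.4347)
P = B + 3.02·ex + 2.92·ey = (-0.8332,2.0484)

-0.83 2.05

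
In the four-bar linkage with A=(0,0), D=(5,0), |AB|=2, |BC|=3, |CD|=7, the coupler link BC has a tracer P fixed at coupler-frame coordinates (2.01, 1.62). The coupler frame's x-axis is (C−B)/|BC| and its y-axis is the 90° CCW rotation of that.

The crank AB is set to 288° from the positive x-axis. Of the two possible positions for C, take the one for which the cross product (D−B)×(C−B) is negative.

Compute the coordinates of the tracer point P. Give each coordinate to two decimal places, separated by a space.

A=(0,0), D=(5.00,0)
B = A + 2.00·(cos288°, sin288°) = (0.6180, -1.9021)
|BD| = 4.7770
circle(B,3.00) ∩ circle(D,7.00): a=-1.7982, h=2.4013
  candidates: C₊=(-1.9877,-0.4154) cross=11.471; C₋=(-0.0753,-4.8209) cross=-11.471
  mode - wants cross < 0 → take C=(-0.0753,-4.8209) (cross=-11.471)
ex = (C−B)/|BC| = (-0.2311,-0.9729); ey = (0.9729,-0.2311)
P = B + 2.01·ex + 1.62·ey = (1.7296,-4.2321)

1.73 -4.23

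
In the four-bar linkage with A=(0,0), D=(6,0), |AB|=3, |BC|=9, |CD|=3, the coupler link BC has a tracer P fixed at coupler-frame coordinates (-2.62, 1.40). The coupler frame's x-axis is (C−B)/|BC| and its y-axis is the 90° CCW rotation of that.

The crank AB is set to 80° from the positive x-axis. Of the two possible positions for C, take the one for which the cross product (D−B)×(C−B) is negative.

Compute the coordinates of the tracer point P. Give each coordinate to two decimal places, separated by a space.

A=(0,0), D=(6.00,0)
B = A + 3.00·(cos80°, sin80°) = (0.5209, 2.9544)
|BD| = 6.2248
circle(B,9.00) ∩ circle(D,3.00): a=8.8957, h=1.3662
  candidates: C₊=(8.9993,-0.0651) cross=8.504; C₋=(7.7024,-2.4702) cross=-8.504
  mode - wants cross < 0 → take C=(7.7024,-2.4702) (cross=-8.504)
ex = (C−B)/|BC| = (0.7979,-0.6027); ey = (0.6027,0.7979)
P = B + -2.62·ex + 1.40·ey = (-0.7258,5.6507)

-0.73 5.65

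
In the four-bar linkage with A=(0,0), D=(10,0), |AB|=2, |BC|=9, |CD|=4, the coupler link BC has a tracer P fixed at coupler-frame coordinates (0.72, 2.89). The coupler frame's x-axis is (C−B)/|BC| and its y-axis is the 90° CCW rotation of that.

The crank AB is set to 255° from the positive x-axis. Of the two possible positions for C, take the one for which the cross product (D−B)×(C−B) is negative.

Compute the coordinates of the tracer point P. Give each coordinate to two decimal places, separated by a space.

A=(0,0), D=(10.00,0)
B = A + 2.00·(cos255°, sin255°) = (-0.5176, -1.9319)
|BD| = 10.6936
circle(B,9.00) ∩ circle(D,4.00): a=8.3860, h=3.2673
  candidates: C₊=(7.1401,2.7966) cross=34.939; C₋=(8.3206,-3.6304) cross=-34.939
  mode - wants cross < 0 → take C=(8.3206,-3.6304) (cross=-34.939)
ex = (C−B)/|BC| = (0.9820,-0.1887); ey = (0.1887,0.9820)
P = B + 0.72·ex + 2.89·ey = (0.7348,0.7703)

0.73 0.77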